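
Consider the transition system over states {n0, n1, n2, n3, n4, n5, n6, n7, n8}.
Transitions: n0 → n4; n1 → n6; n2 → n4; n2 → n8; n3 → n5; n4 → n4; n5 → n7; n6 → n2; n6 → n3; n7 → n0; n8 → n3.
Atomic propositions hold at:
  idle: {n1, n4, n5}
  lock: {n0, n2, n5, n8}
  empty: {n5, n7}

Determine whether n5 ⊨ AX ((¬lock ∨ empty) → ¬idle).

Yes

Sat(¬lock) = {n1, n3, n4, n6, n7}
Sat(¬lock ∨ empty) = {n1, n3, n4, n5, n6, n7}
Sat(¬idle) = {n0, n2, n3, n6, n7, n8}
Sat((¬lock ∨ empty) → ¬idle) = {n0, n2, n3, n6, n7, n8}
Sat(AX ((¬lock ∨ empty) → ¬idle)) = {s : every successor in {n0, n2, n3, n6, n7, n8}} = {n1, n5, n6, n7, n8}
n5 ∈ Sat(AX ((¬lock ∨ empty) → ¬idle)) = {n1, n5, n6, n7, n8}, so the formula holds at n5.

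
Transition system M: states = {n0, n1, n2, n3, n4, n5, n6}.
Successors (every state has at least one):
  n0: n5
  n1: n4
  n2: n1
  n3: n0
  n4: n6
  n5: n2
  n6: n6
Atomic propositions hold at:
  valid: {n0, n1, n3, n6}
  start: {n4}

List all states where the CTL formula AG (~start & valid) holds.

Sat(~start) = {n0, n1, n2, n3, n5, n6}
Sat(~start & valid) = {n0, n1, n3, n6}
AG (~start & valid): greatest fixpoint, start Z0 = {n0, n1, n3, n6}, keep only states in Sat with every successor in Z. Z1 = {n3, n6}; Z2 = {n6}; fixed.
Sat(AG (~start & valid)) = {n6}

{n6}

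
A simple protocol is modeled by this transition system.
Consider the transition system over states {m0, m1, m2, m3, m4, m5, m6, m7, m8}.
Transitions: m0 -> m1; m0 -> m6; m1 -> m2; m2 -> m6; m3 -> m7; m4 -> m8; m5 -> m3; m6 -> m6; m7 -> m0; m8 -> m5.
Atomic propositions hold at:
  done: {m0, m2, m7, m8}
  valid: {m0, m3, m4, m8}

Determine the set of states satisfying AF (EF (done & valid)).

{m0, m3, m4, m5, m7, m8}

Sat(done & valid) = {m0, m8}
EF (done & valid): least fixpoint, start Z0 = {m0, m8}, add states with some successor in Z. Z1 = {m0, m4, m7, m8}; Z2 = {m0, m3, m4, m7, m8}; Z3 = {m0, m3, m4, m5, m7, m8}; fixed.
Sat(EF (done & valid)) = {m0, m3, m4, m5, m7, m8}
AF (EF (done & valid)): least fixpoint, start Z0 = {m0, m3, m4, m5, m7, m8}, add states with every successor in Z. Already a fixed point.
Sat(AF (EF (done & valid))) = {m0, m3, m4, m5, m7, m8}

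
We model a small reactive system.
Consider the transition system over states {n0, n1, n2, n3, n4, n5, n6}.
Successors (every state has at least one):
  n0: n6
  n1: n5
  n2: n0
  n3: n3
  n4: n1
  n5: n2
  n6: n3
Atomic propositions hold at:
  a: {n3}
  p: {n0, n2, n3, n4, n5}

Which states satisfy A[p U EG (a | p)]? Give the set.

{n3}

Sat(a | p) = {n0, n2, n3, n4, n5}
EG (a | p): greatest fixpoint, start Z0 = {n0, n2, n3, n4, n5}, keep only states in Sat with some successor in Z. Z1 = {n2, n3, n5}; Z2 = {n3, n5}; Z3 = {n3}; fixed.
Sat(EG (a | p)) = {n3}
A[p U EG (a | p)]: least fixpoint, start Z0 = Sat(EG (a | p)) = {n3}, add states in Sat(p) with every successor in Z. Already a fixed point.
Sat(A[p U EG (a | p)]) = {n3}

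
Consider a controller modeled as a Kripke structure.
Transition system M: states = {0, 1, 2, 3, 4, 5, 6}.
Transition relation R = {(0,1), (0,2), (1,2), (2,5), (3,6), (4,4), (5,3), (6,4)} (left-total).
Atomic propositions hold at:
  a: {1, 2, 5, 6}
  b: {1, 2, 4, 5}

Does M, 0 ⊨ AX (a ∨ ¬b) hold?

Yes

Sat(¬b) = {0, 3, 6}
Sat(a ∨ ¬b) = {0, 1, 2, 3, 5, 6}
Sat(AX (a ∨ ¬b)) = {s : every successor in {0, 1, 2, 3, 5, 6}} = {0, 1, 2, 3, 5}
0 ∈ Sat(AX (a ∨ ¬b)) = {0, 1, 2, 3, 5}, so the formula holds at 0.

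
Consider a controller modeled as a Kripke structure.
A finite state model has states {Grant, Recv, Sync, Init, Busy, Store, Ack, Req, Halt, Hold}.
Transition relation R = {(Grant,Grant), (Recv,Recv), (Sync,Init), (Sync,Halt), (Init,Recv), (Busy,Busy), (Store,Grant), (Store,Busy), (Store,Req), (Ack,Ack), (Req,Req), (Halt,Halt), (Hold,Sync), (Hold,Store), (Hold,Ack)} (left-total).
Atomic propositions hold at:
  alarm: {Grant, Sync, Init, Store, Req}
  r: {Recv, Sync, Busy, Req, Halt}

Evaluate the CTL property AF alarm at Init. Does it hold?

AF alarm: least fixpoint, start Z0 = {Grant, Sync, Init, Store, Req}, add states with every successor in Z. Already a fixed point.
Sat(AF alarm) = {Grant, Sync, Init, Store, Req}
Init ∈ Sat(AF alarm) = {Grant, Sync, Init, Store, Req}, so the formula holds at Init.

Yes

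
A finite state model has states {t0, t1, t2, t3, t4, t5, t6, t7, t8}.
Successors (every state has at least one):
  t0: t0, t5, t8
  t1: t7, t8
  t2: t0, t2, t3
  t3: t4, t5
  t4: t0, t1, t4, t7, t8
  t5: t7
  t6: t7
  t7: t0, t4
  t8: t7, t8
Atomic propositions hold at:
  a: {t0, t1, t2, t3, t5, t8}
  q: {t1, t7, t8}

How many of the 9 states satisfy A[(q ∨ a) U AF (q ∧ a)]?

Sat(q ∨ a) = {t0, t1, t2, t3, t5, t7, t8}
Sat(q ∧ a) = {t1, t8}
AF (q ∧ a): least fixpoint, start Z0 = {t1, t8}, add states with every successor in Z. Already a fixed point.
Sat(AF (q ∧ a)) = {t1, t8}
A[(q ∨ a) U AF (q ∧ a)]: least fixpoint, start Z0 = Sat(AF (q ∧ a)) = {t1, t8}, add states in Sat(q ∨ a) with every successor in Z. Already a fixed point.
Sat(A[(q ∨ a) U AF (q ∧ a)]) = {t1, t8}
|Sat(A[(q ∨ a) U AF (q ∧ a)])| = |{t1, t8}| = 2.

2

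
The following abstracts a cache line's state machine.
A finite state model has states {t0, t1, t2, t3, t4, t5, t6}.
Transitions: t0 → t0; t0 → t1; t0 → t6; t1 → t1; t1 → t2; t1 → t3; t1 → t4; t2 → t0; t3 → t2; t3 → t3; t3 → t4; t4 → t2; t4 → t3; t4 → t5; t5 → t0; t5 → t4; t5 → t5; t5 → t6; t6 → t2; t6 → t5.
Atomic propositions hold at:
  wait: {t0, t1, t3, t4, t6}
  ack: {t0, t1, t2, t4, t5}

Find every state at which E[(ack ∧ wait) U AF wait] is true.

Sat(ack ∧ wait) = {t0, t1, t4}
AF wait: least fixpoint, start Z0 = {t0, t1, t3, t4, t6}, add states with every successor in Z. Z1 = {t0, t1, t2, t3, t4, t6}; fixed.
Sat(AF wait) = {t0, t1, t2, t3, t4, t6}
E[(ack ∧ wait) U AF wait]: least fixpoint, start Z0 = Sat(AF wait) = {t0, t1, t2, t3, t4, t6}, add states in Sat(ack ∧ wait) with some successor in Z. Already a fixed point.
Sat(E[(ack ∧ wait) U AF wait]) = {t0, t1, t2, t3, t4, t6}

{t0, t1, t2, t3, t4, t6}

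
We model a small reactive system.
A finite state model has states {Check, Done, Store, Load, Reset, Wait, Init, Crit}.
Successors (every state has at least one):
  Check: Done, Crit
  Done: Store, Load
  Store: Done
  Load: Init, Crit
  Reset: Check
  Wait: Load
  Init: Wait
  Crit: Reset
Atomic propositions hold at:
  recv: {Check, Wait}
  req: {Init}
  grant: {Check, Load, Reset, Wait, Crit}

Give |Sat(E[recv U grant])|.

5

E[recv U grant]: least fixpoint, start Z0 = Sat(grant) = {Check, Load, Reset, Wait, Crit}, add states in Sat(recv) with some successor in Z. Already a fixed point.
Sat(E[recv U grant]) = {Check, Load, Reset, Wait, Crit}
|Sat(E[recv U grant])| = |{Check, Load, Reset, Wait, Crit}| = 5.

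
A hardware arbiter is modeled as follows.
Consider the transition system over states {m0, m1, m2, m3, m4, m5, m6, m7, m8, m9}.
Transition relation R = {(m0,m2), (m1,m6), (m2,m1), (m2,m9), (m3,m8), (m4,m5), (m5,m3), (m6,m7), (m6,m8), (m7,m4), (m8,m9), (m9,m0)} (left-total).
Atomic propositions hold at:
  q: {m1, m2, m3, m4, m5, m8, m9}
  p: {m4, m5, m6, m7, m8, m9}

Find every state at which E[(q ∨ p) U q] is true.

{m1, m2, m3, m4, m5, m6, m7, m8, m9}

Sat(q ∨ p) = {m1, m2, m3, m4, m5, m6, m7, m8, m9}
E[(q ∨ p) U q]: least fixpoint, start Z0 = Sat(q) = {m1, m2, m3, m4, m5, m8, m9}, add states in Sat(q ∨ p) with some successor in Z. Z1 = {m1, m2, m3, m4, m5, m6, m7, m8, m9}; fixed.
Sat(E[(q ∨ p) U q]) = {m1, m2, m3, m4, m5, m6, m7, m8, m9}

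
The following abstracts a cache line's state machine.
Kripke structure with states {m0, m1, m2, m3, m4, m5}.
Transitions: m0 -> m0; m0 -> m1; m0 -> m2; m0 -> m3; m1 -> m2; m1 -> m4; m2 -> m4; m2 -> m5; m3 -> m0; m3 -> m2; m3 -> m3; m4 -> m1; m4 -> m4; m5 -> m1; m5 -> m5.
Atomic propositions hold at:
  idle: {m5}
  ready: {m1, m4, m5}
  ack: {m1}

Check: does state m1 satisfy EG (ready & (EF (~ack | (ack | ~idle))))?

Sat(~ack) = {m0, m2, m3, m4, m5}
Sat(~idle) = {m0, m1, m2, m3, m4}
Sat(ack | ~idle) = {m0, m1, m2, m3, m4}
Sat(~ack | (ack | ~idle)) = {m0, m1, m2, m3, m4, m5}
EF (~ack | (ack | ~idle)): least fixpoint, start Z0 = {m0, m1, m2, m3, m4, m5}, add states with some successor in Z. Already a fixed point.
Sat(EF (~ack | (ack | ~idle))) = {m0, m1, m2, m3, m4, m5}
Sat(ready & (EF (~ack | (ack | ~idle)))) = {m1, m4, m5}
EG (ready & (EF (~ack | (ack | ~idle)))): greatest fixpoint, start Z0 = {m1, m4, m5}, keep only states in Sat with some successor in Z. Already a fixed point.
Sat(EG (ready & (EF (~ack | (ack | ~idle))))) = {m1, m4, m5}
m1 ∈ Sat(EG (ready & (EF (~ack | (ack | ~idle))))) = {m1, m4, m5}, so the formula holds at m1.

Yes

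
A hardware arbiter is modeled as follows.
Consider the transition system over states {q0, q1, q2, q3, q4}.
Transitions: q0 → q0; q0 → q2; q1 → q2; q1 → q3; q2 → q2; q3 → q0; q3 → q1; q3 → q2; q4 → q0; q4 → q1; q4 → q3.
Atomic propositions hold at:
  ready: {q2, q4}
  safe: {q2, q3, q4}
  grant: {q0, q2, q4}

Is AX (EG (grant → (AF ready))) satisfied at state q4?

AF ready: least fixpoint, start Z0 = {q2, q4}, add states with every successor in Z. Already a fixed point.
Sat(AF ready) = {q2, q4}
Sat(grant → (AF ready)) = {q1, q2, q3, q4}
EG (grant → (AF ready)): greatest fixpoint, start Z0 = {q1, q2, q3, q4}, keep only states in Sat with some successor in Z. Already a fixed point.
Sat(EG (grant → (AF ready))) = {q1, q2, q3, q4}
Sat(AX (EG (grant → (AF ready)))) = {s : every successor in {q1, q2, q3, q4}} = {q1, q2}
q4 ∉ Sat(AX (EG (grant → (AF ready)))) = {q1, q2}, so the formula does not hold at q4.

No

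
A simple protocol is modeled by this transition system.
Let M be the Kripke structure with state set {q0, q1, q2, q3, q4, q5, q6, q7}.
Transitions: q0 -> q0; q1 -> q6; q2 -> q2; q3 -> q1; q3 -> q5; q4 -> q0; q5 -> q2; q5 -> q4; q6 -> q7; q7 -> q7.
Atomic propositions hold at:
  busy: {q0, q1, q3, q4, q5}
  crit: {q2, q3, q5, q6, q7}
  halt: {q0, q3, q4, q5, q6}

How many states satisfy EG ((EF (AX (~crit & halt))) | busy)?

Sat(~crit) = {q0, q1, q4}
Sat(~crit & halt) = {q0, q4}
Sat(AX (~crit & halt)) = {s : every successor in {q0, q4}} = {q0, q4}
EF (AX (~crit & halt)): least fixpoint, start Z0 = {q0, q4}, add states with some successor in Z. Z1 = {q0, q4, q5}; Z2 = {q0, q3, q4, q5}; fixed.
Sat(EF (AX (~crit & halt))) = {q0, q3, q4, q5}
Sat((EF (AX (~crit & halt))) | busy) = {q0, q1, q3, q4, q5}
EG ((EF (AX (~crit & halt))) | busy): greatest fixpoint, start Z0 = {q0, q1, q3, q4, q5}, keep only states in Sat with some successor in Z. Z1 = {q0, q3, q4, q5}; fixed.
Sat(EG ((EF (AX (~crit & halt))) | busy)) = {q0, q3, q4, q5}
|Sat(EG ((EF (AX (~crit & halt))) | busy))| = |{q0, q3, q4, q5}| = 4.

4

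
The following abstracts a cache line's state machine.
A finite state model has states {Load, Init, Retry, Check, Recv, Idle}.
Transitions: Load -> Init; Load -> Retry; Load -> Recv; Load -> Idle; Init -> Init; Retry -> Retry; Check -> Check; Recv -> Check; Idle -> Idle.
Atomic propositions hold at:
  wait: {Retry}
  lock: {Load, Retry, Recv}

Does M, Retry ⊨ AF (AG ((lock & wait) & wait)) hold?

Yes

Sat(lock & wait) = {Retry}
Sat((lock & wait) & wait) = {Retry}
AG ((lock & wait) & wait): greatest fixpoint, start Z0 = {Retry}, keep only states in Sat with every successor in Z. Already a fixed point.
Sat(AG ((lock & wait) & wait)) = {Retry}
AF (AG ((lock & wait) & wait)): least fixpoint, start Z0 = {Retry}, add states with every successor in Z. Already a fixed point.
Sat(AF (AG ((lock & wait) & wait))) = {Retry}
Retry ∈ Sat(AF (AG ((lock & wait) & wait))) = {Retry}, so the formula holds at Retry.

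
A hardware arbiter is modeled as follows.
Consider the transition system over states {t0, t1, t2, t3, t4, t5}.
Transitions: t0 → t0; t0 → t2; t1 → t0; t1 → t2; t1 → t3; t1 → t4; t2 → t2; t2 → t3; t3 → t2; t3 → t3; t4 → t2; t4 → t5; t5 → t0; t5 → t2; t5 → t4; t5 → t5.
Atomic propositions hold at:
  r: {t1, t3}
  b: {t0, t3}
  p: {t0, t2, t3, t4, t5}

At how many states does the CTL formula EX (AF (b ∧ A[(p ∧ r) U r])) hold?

Sat(p ∧ r) = {t3}
A[(p ∧ r) U r]: least fixpoint, start Z0 = Sat(r) = {t1, t3}, add states in Sat(p ∧ r) with every successor in Z. Already a fixed point.
Sat(A[(p ∧ r) U r]) = {t1, t3}
Sat(b ∧ A[(p ∧ r) U r]) = {t3}
AF (b ∧ A[(p ∧ r) U r]): least fixpoint, start Z0 = {t3}, add states with every successor in Z. Already a fixed point.
Sat(AF (b ∧ A[(p ∧ r) U r])) = {t3}
Sat(EX (AF (b ∧ A[(p ∧ r) U r]))) = {s : some successor in {t3}} = {t1, t2, t3}
|Sat(EX (AF (b ∧ A[(p ∧ r) U r])))| = |{t1, t2, t3}| = 3.

3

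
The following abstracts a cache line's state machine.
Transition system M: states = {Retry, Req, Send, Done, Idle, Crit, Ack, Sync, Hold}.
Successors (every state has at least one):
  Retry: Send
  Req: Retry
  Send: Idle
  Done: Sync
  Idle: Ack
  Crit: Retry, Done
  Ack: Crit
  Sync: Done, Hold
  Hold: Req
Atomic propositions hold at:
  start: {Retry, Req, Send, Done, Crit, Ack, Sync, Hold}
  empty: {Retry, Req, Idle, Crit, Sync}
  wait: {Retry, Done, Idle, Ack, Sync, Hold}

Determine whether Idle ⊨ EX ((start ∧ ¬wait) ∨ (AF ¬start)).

Sat(¬wait) = {Req, Send, Crit}
Sat(start ∧ ¬wait) = {Req, Send, Crit}
Sat(¬start) = {Idle}
AF ¬start: least fixpoint, start Z0 = {Idle}, add states with every successor in Z. Z1 = {Send, Idle}; Z2 = {Retry, Send, Idle}; Z3 = {Retry, Req, Send, Idle}; Z4 = {Retry, Req, Send, Idle, Hold}; fixed.
Sat(AF ¬start) = {Retry, Req, Send, Idle, Hold}
Sat((start ∧ ¬wait) ∨ (AF ¬start)) = {Retry, Req, Send, Idle, Crit, Hold}
Sat(EX ((start ∧ ¬wait) ∨ (AF ¬start))) = {s : some successor in {Retry, Req, Send, Idle, Crit, Hold}} = {Retry, Req, Send, Crit, Ack, Sync, Hold}
Idle ∉ Sat(EX ((start ∧ ¬wait) ∨ (AF ¬start))) = {Retry, Req, Send, Crit, Ack, Sync, Hold}, so the formula does not hold at Idle.

No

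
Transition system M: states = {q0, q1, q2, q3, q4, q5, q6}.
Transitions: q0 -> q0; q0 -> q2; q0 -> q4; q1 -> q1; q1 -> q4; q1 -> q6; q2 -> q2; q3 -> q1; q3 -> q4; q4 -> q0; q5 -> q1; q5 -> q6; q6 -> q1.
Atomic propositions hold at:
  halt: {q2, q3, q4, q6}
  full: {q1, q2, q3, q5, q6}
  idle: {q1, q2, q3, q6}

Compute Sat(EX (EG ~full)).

Sat(~full) = {q0, q4}
EG ~full: greatest fixpoint, start Z0 = {q0, q4}, keep only states in Sat with some successor in Z. Already a fixed point.
Sat(EG ~full) = {q0, q4}
Sat(EX (EG ~full)) = {s : some successor in {q0, q4}} = {q0, q1, q3, q4}

{q0, q1, q3, q4}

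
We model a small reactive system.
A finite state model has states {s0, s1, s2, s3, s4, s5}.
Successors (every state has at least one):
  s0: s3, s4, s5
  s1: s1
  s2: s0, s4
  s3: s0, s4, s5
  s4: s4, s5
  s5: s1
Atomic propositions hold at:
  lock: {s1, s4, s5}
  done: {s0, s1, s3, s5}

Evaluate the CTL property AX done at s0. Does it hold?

Sat(AX done) = {s : every successor in {s0, s1, s3, s5}} = {s1, s5}
s0 ∉ Sat(AX done) = {s1, s5}, so the formula does not hold at s0.

No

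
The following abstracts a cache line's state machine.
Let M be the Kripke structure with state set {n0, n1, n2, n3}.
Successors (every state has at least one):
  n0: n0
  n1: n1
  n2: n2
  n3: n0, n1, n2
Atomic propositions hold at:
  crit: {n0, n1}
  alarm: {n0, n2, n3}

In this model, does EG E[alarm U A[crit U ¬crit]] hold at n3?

Sat(¬crit) = {n2, n3}
A[crit U ¬crit]: least fixpoint, start Z0 = Sat(¬crit) = {n2, n3}, add states in Sat(crit) with every successor in Z. Already a fixed point.
Sat(A[crit U ¬crit]) = {n2, n3}
E[alarm U A[crit U ¬crit]]: least fixpoint, start Z0 = Sat(A[crit U ¬crit]) = {n2, n3}, add states in Sat(alarm) with some successor in Z. Already a fixed point.
Sat(E[alarm U A[crit U ¬crit]]) = {n2, n3}
EG E[alarm U A[crit U ¬crit]]: greatest fixpoint, start Z0 = {n2, n3}, keep only states in Sat with some successor in Z. Already a fixed point.
Sat(EG E[alarm U A[crit U ¬crit]]) = {n2, n3}
n3 ∈ Sat(EG E[alarm U A[crit U ¬crit]]) = {n2, n3}, so the formula holds at n3.

Yes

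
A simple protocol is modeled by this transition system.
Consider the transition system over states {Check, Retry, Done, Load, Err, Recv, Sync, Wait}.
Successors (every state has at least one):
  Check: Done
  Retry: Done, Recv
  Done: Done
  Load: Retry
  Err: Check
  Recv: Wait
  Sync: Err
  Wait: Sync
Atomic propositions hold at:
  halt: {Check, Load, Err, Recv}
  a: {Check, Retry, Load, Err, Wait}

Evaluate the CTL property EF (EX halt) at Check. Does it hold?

Sat(EX halt) = {s : some successor in {Check, Load, Err, Recv}} = {Retry, Err, Sync}
EF (EX halt): least fixpoint, start Z0 = {Retry, Err, Sync}, add states with some successor in Z. Z1 = {Retry, Load, Err, Sync, Wait}; Z2 = {Retry, Load, Err, Recv, Sync, Wait}; fixed.
Sat(EF (EX halt)) = {Retry, Load, Err, Recv, Sync, Wait}
Check ∉ Sat(EF (EX halt)) = {Retry, Load, Err, Recv, Sync, Wait}, so the formula does not hold at Check.

No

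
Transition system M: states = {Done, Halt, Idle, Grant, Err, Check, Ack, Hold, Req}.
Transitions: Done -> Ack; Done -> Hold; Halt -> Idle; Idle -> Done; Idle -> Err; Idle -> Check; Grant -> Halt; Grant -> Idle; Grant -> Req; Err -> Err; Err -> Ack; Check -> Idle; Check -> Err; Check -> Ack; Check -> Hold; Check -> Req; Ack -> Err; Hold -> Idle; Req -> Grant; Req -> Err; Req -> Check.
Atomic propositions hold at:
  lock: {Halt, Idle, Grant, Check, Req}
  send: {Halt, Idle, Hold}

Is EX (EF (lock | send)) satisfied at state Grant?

Sat(lock | send) = {Halt, Idle, Grant, Check, Hold, Req}
EF (lock | send): least fixpoint, start Z0 = {Halt, Idle, Grant, Check, Hold, Req}, add states with some successor in Z. Z1 = {Done, Halt, Idle, Grant, Check, Hold, Req}; fixed.
Sat(EF (lock | send)) = {Done, Halt, Idle, Grant, Check, Hold, Req}
Sat(EX (EF (lock | send))) = {s : some successor in {Done, Halt, Idle, Grant, Check, Hold, Req}} = {Done, Halt, Idle, Grant, Check, Hold, Req}
Grant ∈ Sat(EX (EF (lock | send))) = {Done, Halt, Idle, Grant, Check, Hold, Req}, so the formula holds at Grant.

Yes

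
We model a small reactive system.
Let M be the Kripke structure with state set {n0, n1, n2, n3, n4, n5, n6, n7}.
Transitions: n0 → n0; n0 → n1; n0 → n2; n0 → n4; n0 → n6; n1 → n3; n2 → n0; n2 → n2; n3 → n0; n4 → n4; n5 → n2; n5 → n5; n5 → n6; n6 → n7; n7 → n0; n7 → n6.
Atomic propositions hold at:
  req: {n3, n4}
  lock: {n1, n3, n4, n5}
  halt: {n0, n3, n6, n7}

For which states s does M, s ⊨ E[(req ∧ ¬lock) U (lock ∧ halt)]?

{n3}

Sat(¬lock) = {n0, n2, n6, n7}
Sat(req ∧ ¬lock) = ∅
Sat(lock ∧ halt) = {n3}
E[(req ∧ ¬lock) U (lock ∧ halt)]: least fixpoint, start Z0 = Sat((lock ∧ halt)) = {n3}, add states in Sat(req ∧ ¬lock) with some successor in Z. Already a fixed point.
Sat(E[(req ∧ ¬lock) U (lock ∧ halt)]) = {n3}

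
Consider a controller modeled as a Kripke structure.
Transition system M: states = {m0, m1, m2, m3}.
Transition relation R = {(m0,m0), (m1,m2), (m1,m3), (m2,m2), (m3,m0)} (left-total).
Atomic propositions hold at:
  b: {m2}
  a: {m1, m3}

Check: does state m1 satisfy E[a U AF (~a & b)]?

Sat(~a) = {m0, m2}
Sat(~a & b) = {m2}
AF (~a & b): least fixpoint, start Z0 = {m2}, add states with every successor in Z. Already a fixed point.
Sat(AF (~a & b)) = {m2}
E[a U AF (~a & b)]: least fixpoint, start Z0 = Sat(AF (~a & b)) = {m2}, add states in Sat(a) with some successor in Z. Z1 = {m1, m2}; fixed.
Sat(E[a U AF (~a & b)]) = {m1, m2}
m1 ∈ Sat(E[a U AF (~a & b)]) = {m1, m2}, so the formula holds at m1.

Yes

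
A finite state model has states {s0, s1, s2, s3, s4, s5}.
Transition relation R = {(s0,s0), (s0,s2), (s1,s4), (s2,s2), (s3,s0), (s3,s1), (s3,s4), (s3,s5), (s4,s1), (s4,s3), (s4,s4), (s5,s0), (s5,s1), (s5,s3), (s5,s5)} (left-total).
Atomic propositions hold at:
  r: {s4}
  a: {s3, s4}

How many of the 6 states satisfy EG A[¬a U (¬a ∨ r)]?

5

Sat(¬a) = {s0, s1, s2, s5}
Sat(¬a ∨ r) = {s0, s1, s2, s4, s5}
A[¬a U (¬a ∨ r)]: least fixpoint, start Z0 = Sat((¬a ∨ r)) = {s0, s1, s2, s4, s5}, add states in Sat(¬a) with every successor in Z. Already a fixed point.
Sat(A[¬a U (¬a ∨ r)]) = {s0, s1, s2, s4, s5}
EG A[¬a U (¬a ∨ r)]: greatest fixpoint, start Z0 = {s0, s1, s2, s4, s5}, keep only states in Sat with some successor in Z. Already a fixed point.
Sat(EG A[¬a U (¬a ∨ r)]) = {s0, s1, s2, s4, s5}
|Sat(EG A[¬a U (¬a ∨ r)])| = |{s0, s1, s2, s4, s5}| = 5.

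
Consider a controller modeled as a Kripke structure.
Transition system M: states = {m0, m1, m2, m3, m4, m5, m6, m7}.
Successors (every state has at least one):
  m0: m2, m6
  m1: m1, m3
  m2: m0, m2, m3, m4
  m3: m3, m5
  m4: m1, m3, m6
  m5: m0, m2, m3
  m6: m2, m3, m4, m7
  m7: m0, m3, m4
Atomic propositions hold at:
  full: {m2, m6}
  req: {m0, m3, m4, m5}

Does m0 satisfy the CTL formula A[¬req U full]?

Sat(¬req) = {m1, m2, m6, m7}
A[¬req U full]: least fixpoint, start Z0 = Sat(full) = {m2, m6}, add states in Sat(¬req) with every successor in Z. Already a fixed point.
Sat(A[¬req U full]) = {m2, m6}
m0 ∉ Sat(A[¬req U full]) = {m2, m6}, so the formula does not hold at m0.

No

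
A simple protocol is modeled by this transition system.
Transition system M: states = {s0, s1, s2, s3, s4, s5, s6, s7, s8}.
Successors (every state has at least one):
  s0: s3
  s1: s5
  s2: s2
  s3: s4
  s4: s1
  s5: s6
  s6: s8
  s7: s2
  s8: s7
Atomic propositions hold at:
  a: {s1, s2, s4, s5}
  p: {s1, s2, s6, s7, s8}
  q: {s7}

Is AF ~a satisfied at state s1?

Sat(~a) = {s0, s3, s6, s7, s8}
AF ~a: least fixpoint, start Z0 = {s0, s3, s6, s7, s8}, add states with every successor in Z. Z1 = {s0, s3, s5, s6, s7, s8}; Z2 = {s0, s1, s3, s5, s6, s7, s8}; Z3 = {s0, s1, s3, s4, s5, s6, s7, s8}; fixed.
Sat(AF ~a) = {s0, s1, s3, s4, s5, s6, s7, s8}
s1 ∈ Sat(AF ~a) = {s0, s1, s3, s4, s5, s6, s7, s8}, so the formula holds at s1.

Yes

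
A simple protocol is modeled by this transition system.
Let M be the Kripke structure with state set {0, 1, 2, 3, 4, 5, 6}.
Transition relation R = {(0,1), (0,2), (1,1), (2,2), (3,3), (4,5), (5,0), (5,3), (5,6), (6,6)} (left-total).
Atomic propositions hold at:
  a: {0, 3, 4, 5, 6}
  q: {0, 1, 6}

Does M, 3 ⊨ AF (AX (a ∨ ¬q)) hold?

Yes

Sat(¬q) = {2, 3, 4, 5}
Sat(a ∨ ¬q) = {0, 2, 3, 4, 5, 6}
Sat(AX (a ∨ ¬q)) = {s : every successor in {0, 2, 3, 4, 5, 6}} = {2, 3, 4, 5, 6}
AF (AX (a ∨ ¬q)): least fixpoint, start Z0 = {2, 3, 4, 5, 6}, add states with every successor in Z. Already a fixed point.
Sat(AF (AX (a ∨ ¬q))) = {2, 3, 4, 5, 6}
3 ∈ Sat(AF (AX (a ∨ ¬q))) = {2, 3, 4, 5, 6}, so the formula holds at 3.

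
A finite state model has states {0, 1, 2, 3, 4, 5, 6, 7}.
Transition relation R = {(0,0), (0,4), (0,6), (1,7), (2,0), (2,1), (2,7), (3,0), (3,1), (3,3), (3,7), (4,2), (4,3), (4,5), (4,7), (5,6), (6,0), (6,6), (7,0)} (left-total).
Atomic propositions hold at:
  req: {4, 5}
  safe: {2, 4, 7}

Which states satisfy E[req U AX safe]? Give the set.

{1}

Sat(AX safe) = {s : every successor in {2, 4, 7}} = {1}
E[req U AX safe]: least fixpoint, start Z0 = Sat(AX safe) = {1}, add states in Sat(req) with some successor in Z. Already a fixed point.
Sat(E[req U AX safe]) = {1}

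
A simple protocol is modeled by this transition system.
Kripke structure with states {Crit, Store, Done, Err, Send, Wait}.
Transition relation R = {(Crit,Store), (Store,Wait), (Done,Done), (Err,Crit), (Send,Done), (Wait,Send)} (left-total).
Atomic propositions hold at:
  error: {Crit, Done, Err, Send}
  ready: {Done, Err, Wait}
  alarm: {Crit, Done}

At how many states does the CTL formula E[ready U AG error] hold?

3

AG error: greatest fixpoint, start Z0 = {Crit, Done, Err, Send}, keep only states in Sat with every successor in Z. Z1 = {Done, Err, Send}; Z2 = {Done, Send}; fixed.
Sat(AG error) = {Done, Send}
E[ready U AG error]: least fixpoint, start Z0 = Sat(AG error) = {Done, Send}, add states in Sat(ready) with some successor in Z. Z1 = {Done, Send, Wait}; fixed.
Sat(E[ready U AG error]) = {Done, Send, Wait}
|Sat(E[ready U AG error])| = |{Done, Send, Wait}| = 3.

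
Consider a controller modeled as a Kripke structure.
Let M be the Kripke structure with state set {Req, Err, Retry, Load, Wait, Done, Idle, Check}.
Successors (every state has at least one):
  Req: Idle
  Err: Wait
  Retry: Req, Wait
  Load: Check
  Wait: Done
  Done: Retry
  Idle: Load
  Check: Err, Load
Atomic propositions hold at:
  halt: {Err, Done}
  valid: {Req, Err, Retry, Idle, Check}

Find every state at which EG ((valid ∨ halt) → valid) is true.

Sat(valid ∨ halt) = {Req, Err, Retry, Done, Idle, Check}
Sat((valid ∨ halt) → valid) = {Req, Err, Retry, Load, Wait, Idle, Check}
EG ((valid ∨ halt) → valid): greatest fixpoint, start Z0 = {Req, Err, Retry, Load, Wait, Idle, Check}, keep only states in Sat with some successor in Z. Z1 = {Req, Err, Retry, Load, Idle, Check}; Z2 = {Req, Retry, Load, Idle, Check}; fixed.
Sat(EG ((valid ∨ halt) → valid)) = {Req, Retry, Load, Idle, Check}

{Req, Retry, Load, Idle, Check}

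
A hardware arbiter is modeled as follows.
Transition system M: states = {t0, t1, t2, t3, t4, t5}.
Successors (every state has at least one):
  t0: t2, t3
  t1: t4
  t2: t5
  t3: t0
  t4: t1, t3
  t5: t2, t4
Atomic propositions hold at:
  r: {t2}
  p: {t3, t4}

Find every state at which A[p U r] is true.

A[p U r]: least fixpoint, start Z0 = Sat(r) = {t2}, add states in Sat(p) with every successor in Z. Already a fixed point.
Sat(A[p U r]) = {t2}

{t2}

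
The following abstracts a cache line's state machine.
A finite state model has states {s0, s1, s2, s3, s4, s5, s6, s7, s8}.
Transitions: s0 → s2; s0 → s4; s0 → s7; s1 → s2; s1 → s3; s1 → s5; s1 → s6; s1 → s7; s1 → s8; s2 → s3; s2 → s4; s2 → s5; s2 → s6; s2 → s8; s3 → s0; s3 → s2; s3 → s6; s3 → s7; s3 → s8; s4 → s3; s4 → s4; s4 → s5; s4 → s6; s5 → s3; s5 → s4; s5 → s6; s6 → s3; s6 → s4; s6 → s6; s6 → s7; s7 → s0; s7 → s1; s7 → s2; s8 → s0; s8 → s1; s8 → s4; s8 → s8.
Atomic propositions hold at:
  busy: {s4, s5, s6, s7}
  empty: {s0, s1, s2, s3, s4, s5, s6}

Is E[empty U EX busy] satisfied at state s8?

Yes

Sat(EX busy) = {s : some successor in {s4, s5, s6, s7}} = {s0, s1, s2, s3, s4, s5, s6, s8}
E[empty U EX busy]: least fixpoint, start Z0 = Sat(EX busy) = {s0, s1, s2, s3, s4, s5, s6, s8}, add states in Sat(empty) with some successor in Z. Already a fixed point.
Sat(E[empty U EX busy]) = {s0, s1, s2, s3, s4, s5, s6, s8}
s8 ∈ Sat(E[empty U EX busy]) = {s0, s1, s2, s3, s4, s5, s6, s8}, so the formula holds at s8.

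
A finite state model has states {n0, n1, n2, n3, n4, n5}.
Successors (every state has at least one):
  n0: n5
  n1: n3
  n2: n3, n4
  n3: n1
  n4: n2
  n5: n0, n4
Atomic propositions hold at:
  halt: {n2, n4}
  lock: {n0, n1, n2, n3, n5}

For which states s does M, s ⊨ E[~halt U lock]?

{n0, n1, n2, n3, n5}

Sat(~halt) = {n0, n1, n3, n5}
E[~halt U lock]: least fixpoint, start Z0 = Sat(lock) = {n0, n1, n2, n3, n5}, add states in Sat(~halt) with some successor in Z. Already a fixed point.
Sat(E[~halt U lock]) = {n0, n1, n2, n3, n5}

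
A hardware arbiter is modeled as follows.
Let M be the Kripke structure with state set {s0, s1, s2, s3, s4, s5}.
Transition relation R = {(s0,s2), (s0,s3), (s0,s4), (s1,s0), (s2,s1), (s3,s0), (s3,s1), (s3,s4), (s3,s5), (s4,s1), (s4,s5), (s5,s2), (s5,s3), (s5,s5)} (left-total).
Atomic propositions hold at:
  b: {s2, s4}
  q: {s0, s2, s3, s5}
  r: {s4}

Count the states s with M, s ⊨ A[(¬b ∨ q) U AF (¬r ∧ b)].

Sat(¬b) = {s0, s1, s3, s5}
Sat(¬b ∨ q) = {s0, s1, s2, s3, s5}
Sat(¬r) = {s0, s1, s2, s3, s5}
Sat(¬r ∧ b) = {s2}
AF (¬r ∧ b): least fixpoint, start Z0 = {s2}, add states with every successor in Z. Already a fixed point.
Sat(AF (¬r ∧ b)) = {s2}
A[(¬b ∨ q) U AF (¬r ∧ b)]: least fixpoint, start Z0 = Sat(AF (¬r ∧ b)) = {s2}, add states in Sat(¬b ∨ q) with every successor in Z. Already a fixed point.
Sat(A[(¬b ∨ q) U AF (¬r ∧ b)]) = {s2}
|Sat(A[(¬b ∨ q) U AF (¬r ∧ b)])| = |{s2}| = 1.

1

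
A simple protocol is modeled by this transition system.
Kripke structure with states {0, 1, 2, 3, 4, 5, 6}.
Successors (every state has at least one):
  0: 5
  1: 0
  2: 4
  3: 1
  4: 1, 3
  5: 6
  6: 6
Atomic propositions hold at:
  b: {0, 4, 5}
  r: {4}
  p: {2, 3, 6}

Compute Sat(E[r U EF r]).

EF r: least fixpoint, start Z0 = {4}, add states with some successor in Z. Z1 = {2, 4}; fixed.
Sat(EF r) = {2, 4}
E[r U EF r]: least fixpoint, start Z0 = Sat(EF r) = {2, 4}, add states in Sat(r) with some successor in Z. Already a fixed point.
Sat(E[r U EF r]) = {2, 4}

{2, 4}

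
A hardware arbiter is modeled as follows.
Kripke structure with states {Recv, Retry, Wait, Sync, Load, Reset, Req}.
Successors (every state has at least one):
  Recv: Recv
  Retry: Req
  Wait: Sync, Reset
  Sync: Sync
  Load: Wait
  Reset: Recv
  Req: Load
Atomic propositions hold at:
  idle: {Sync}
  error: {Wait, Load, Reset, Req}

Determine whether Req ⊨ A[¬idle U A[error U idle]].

Sat(¬idle) = {Recv, Retry, Wait, Load, Reset, Req}
A[error U idle]: least fixpoint, start Z0 = Sat(idle) = {Sync}, add states in Sat(error) with every successor in Z. Already a fixed point.
Sat(A[error U idle]) = {Sync}
A[¬idle U A[error U idle]]: least fixpoint, start Z0 = Sat(A[error U idle]) = {Sync}, add states in Sat(¬idle) with every successor in Z. Already a fixed point.
Sat(A[¬idle U A[error U idle]]) = {Sync}
Req ∉ Sat(A[¬idle U A[error U idle]]) = {Sync}, so the formula does not hold at Req.

No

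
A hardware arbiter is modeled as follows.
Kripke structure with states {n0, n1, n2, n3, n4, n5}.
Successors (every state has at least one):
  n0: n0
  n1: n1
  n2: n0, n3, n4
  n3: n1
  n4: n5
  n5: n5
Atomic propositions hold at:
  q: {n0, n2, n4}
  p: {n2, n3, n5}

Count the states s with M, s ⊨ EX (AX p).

Sat(AX p) = {s : every successor in {n2, n3, n5}} = {n4, n5}
Sat(EX (AX p)) = {s : some successor in {n4, n5}} = {n2, n4, n5}
|Sat(EX (AX p))| = |{n2, n4, n5}| = 3.

3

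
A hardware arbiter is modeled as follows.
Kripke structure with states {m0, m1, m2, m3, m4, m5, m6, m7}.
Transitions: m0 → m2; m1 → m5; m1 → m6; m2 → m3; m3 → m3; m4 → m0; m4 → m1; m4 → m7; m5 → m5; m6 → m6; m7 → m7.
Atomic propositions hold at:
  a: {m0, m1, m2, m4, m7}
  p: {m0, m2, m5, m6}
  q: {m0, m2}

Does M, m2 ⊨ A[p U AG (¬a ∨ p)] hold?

Sat(¬a) = {m3, m5, m6}
Sat(¬a ∨ p) = {m0, m2, m3, m5, m6}
AG (¬a ∨ p): greatest fixpoint, start Z0 = {m0, m2, m3, m5, m6}, keep only states in Sat with every successor in Z. Already a fixed point.
Sat(AG (¬a ∨ p)) = {m0, m2, m3, m5, m6}
A[p U AG (¬a ∨ p)]: least fixpoint, start Z0 = Sat(AG (¬a ∨ p)) = {m0, m2, m3, m5, m6}, add states in Sat(p) with every successor in Z. Already a fixed point.
Sat(A[p U AG (¬a ∨ p)]) = {m0, m2, m3, m5, m6}
m2 ∈ Sat(A[p U AG (¬a ∨ p)]) = {m0, m2, m3, m5, m6}, so the formula holds at m2.

Yes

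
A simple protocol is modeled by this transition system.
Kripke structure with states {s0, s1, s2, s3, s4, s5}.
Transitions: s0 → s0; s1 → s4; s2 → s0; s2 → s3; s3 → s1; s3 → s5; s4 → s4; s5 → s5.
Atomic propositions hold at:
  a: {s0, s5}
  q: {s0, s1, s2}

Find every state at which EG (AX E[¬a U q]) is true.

{s0, s2}

Sat(¬a) = {s1, s2, s3, s4}
E[¬a U q]: least fixpoint, start Z0 = Sat(q) = {s0, s1, s2}, add states in Sat(¬a) with some successor in Z. Z1 = {s0, s1, s2, s3}; fixed.
Sat(E[¬a U q]) = {s0, s1, s2, s3}
Sat(AX E[¬a U q]) = {s : every successor in {s0, s1, s2, s3}} = {s0, s2}
EG (AX E[¬a U q]): greatest fixpoint, start Z0 = {s0, s2}, keep only states in Sat with some successor in Z. Already a fixed point.
Sat(EG (AX E[¬a U q])) = {s0, s2}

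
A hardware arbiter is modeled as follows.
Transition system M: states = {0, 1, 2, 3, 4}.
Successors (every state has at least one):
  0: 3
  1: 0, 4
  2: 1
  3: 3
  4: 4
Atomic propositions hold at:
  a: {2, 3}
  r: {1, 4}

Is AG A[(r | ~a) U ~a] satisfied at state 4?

Sat(~a) = {0, 1, 4}
Sat(r | ~a) = {0, 1, 4}
A[(r | ~a) U ~a]: least fixpoint, start Z0 = Sat(~a) = {0, 1, 4}, add states in Sat(r | ~a) with every successor in Z. Already a fixed point.
Sat(A[(r | ~a) U ~a]) = {0, 1, 4}
AG A[(r | ~a) U ~a]: greatest fixpoint, start Z0 = {0, 1, 4}, keep only states in Sat with every successor in Z. Z1 = {1, 4}; Z2 = {4}; fixed.
Sat(AG A[(r | ~a) U ~a]) = {4}
4 ∈ Sat(AG A[(r | ~a) U ~a]) = {4}, so the formula holds at 4.

Yes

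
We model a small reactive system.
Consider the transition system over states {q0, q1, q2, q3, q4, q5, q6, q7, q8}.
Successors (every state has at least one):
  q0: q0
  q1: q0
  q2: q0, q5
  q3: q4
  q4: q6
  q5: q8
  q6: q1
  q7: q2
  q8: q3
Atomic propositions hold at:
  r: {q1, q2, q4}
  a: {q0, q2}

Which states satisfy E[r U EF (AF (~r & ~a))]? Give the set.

{q2, q3, q4, q5, q6, q7, q8}

Sat(~r) = {q0, q3, q5, q6, q7, q8}
Sat(~a) = {q1, q3, q4, q5, q6, q7, q8}
Sat(~r & ~a) = {q3, q5, q6, q7, q8}
AF (~r & ~a): least fixpoint, start Z0 = {q3, q5, q6, q7, q8}, add states with every successor in Z. Z1 = {q3, q4, q5, q6, q7, q8}; fixed.
Sat(AF (~r & ~a)) = {q3, q4, q5, q6, q7, q8}
EF (AF (~r & ~a)): least fixpoint, start Z0 = {q3, q4, q5, q6, q7, q8}, add states with some successor in Z. Z1 = {q2, q3, q4, q5, q6, q7, q8}; fixed.
Sat(EF (AF (~r & ~a))) = {q2, q3, q4, q5, q6, q7, q8}
E[r U EF (AF (~r & ~a))]: least fixpoint, start Z0 = Sat(EF (AF (~r & ~a))) = {q2, q3, q4, q5, q6, q7, q8}, add states in Sat(r) with some successor in Z. Already a fixed point.
Sat(E[r U EF (AF (~r & ~a))]) = {q2, q3, q4, q5, q6, q7, q8}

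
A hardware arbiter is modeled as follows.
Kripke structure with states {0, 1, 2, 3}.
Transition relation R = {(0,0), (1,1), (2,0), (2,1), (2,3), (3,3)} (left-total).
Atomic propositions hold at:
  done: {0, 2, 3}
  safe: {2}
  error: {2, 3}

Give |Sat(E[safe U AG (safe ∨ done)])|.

Sat(safe ∨ done) = {0, 2, 3}
AG (safe ∨ done): greatest fixpoint, start Z0 = {0, 2, 3}, keep only states in Sat with every successor in Z. Z1 = {0, 3}; fixed.
Sat(AG (safe ∨ done)) = {0, 3}
E[safe U AG (safe ∨ done)]: least fixpoint, start Z0 = Sat(AG (safe ∨ done)) = {0, 3}, add states in Sat(safe) with some successor in Z. Z1 = {0, 2, 3}; fixed.
Sat(E[safe U AG (safe ∨ done)]) = {0, 2, 3}
|Sat(E[safe U AG (safe ∨ done)])| = |{0, 2, 3}| = 3.

3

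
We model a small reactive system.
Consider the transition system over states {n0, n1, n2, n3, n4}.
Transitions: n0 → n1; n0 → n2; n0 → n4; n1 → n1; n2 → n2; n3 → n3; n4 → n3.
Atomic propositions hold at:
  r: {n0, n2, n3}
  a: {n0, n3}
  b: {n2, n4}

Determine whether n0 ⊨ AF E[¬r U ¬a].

Yes

Sat(¬r) = {n1, n4}
Sat(¬a) = {n1, n2, n4}
E[¬r U ¬a]: least fixpoint, start Z0 = Sat(¬a) = {n1, n2, n4}, add states in Sat(¬r) with some successor in Z. Already a fixed point.
Sat(E[¬r U ¬a]) = {n1, n2, n4}
AF E[¬r U ¬a]: least fixpoint, start Z0 = {n1, n2, n4}, add states with every successor in Z. Z1 = {n0, n1, n2, n4}; fixed.
Sat(AF E[¬r U ¬a]) = {n0, n1, n2, n4}
n0 ∈ Sat(AF E[¬r U ¬a]) = {n0, n1, n2, n4}, so the formula holds at n0.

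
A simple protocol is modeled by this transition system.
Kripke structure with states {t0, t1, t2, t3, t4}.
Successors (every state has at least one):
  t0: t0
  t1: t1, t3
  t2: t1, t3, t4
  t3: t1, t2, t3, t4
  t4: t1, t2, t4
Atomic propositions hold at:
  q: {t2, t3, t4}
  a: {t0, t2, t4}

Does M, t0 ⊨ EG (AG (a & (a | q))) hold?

Yes

Sat(a | q) = {t0, t2, t3, t4}
Sat(a & (a | q)) = {t0, t2, t4}
AG (a & (a | q)): greatest fixpoint, start Z0 = {t0, t2, t4}, keep only states in Sat with every successor in Z. Z1 = {t0}; fixed.
Sat(AG (a & (a | q))) = {t0}
EG (AG (a & (a | q))): greatest fixpoint, start Z0 = {t0}, keep only states in Sat with some successor in Z. Already a fixed point.
Sat(EG (AG (a & (a | q)))) = {t0}
t0 ∈ Sat(EG (AG (a & (a | q)))) = {t0}, so the formula holds at t0.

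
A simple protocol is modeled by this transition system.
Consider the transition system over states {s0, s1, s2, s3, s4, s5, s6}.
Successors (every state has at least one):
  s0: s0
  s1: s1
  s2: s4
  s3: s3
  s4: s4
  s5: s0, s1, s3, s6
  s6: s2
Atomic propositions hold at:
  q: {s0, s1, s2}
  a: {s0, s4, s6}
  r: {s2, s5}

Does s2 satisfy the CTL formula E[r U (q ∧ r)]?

Yes

Sat(q ∧ r) = {s2}
E[r U (q ∧ r)]: least fixpoint, start Z0 = Sat((q ∧ r)) = {s2}, add states in Sat(r) with some successor in Z. Already a fixed point.
Sat(E[r U (q ∧ r)]) = {s2}
s2 ∈ Sat(E[r U (q ∧ r)]) = {s2}, so the formula holds at s2.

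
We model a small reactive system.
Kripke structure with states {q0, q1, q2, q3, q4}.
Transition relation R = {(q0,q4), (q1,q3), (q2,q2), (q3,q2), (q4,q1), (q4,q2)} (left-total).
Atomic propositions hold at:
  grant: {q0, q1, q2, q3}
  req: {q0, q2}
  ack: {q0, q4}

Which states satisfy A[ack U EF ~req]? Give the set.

Sat(~req) = {q1, q3, q4}
EF ~req: least fixpoint, start Z0 = {q1, q3, q4}, add states with some successor in Z. Z1 = {q0, q1, q3, q4}; fixed.
Sat(EF ~req) = {q0, q1, q3, q4}
A[ack U EF ~req]: least fixpoint, start Z0 = Sat(EF ~req) = {q0, q1, q3, q4}, add states in Sat(ack) with every successor in Z. Already a fixed point.
Sat(A[ack U EF ~req]) = {q0, q1, q3, q4}

{q0, q1, q3, q4}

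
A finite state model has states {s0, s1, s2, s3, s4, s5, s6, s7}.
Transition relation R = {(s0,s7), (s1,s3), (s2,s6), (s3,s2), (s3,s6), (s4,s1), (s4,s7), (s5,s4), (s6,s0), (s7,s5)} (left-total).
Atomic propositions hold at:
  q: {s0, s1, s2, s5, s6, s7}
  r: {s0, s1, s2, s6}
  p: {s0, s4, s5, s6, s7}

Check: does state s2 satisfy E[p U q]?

E[p U q]: least fixpoint, start Z0 = Sat(q) = {s0, s1, s2, s5, s6, s7}, add states in Sat(p) with some successor in Z. Z1 = {s0, s1, s2, s4, s5, s6, s7}; fixed.
Sat(E[p U q]) = {s0, s1, s2, s4, s5, s6, s7}
s2 ∈ Sat(E[p U q]) = {s0, s1, s2, s4, s5, s6, s7}, so the formula holds at s2.

Yes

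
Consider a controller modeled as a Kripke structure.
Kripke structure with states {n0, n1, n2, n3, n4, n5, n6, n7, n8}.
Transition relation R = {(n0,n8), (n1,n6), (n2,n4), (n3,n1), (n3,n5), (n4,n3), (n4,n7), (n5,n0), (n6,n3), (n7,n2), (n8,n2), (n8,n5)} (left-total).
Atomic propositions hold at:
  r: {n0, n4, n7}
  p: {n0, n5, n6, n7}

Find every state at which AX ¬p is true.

Sat(¬p) = {n1, n2, n3, n4, n8}
Sat(AX ¬p) = {s : every successor in {n1, n2, n3, n4, n8}} = {n0, n2, n6, n7}

{n0, n2, n6, n7}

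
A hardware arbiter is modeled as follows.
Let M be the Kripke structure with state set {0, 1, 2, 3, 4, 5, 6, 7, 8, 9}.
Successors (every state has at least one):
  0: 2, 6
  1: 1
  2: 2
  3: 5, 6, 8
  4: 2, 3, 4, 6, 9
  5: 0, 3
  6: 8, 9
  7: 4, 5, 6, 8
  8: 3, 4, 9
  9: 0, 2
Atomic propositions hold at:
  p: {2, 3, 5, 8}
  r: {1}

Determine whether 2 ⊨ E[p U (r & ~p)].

No

Sat(~p) = {0, 1, 4, 6, 7, 9}
Sat(r & ~p) = {1}
E[p U (r & ~p)]: least fixpoint, start Z0 = Sat((r & ~p)) = {1}, add states in Sat(p) with some successor in Z. Already a fixed point.
Sat(E[p U (r & ~p)]) = {1}
2 ∉ Sat(E[p U (r & ~p)]) = {1}, so the formula does not hold at 2.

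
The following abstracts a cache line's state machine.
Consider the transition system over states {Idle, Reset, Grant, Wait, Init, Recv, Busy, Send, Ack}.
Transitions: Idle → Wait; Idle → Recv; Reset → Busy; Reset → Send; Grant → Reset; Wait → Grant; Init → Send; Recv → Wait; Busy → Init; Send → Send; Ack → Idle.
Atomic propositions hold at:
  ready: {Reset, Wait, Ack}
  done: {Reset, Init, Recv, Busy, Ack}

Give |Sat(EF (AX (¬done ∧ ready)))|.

Sat(¬done) = {Idle, Grant, Wait, Send}
Sat(¬done ∧ ready) = {Wait}
Sat(AX (¬done ∧ ready)) = {s : every successor in {Wait}} = {Recv}
EF (AX (¬done ∧ ready)): least fixpoint, start Z0 = {Recv}, add states with some successor in Z. Z1 = {Idle, Recv}; Z2 = {Idle, Recv, Ack}; fixed.
Sat(EF (AX (¬done ∧ ready))) = {Idle, Recv, Ack}
|Sat(EF (AX (¬done ∧ ready)))| = |{Idle, Recv, Ack}| = 3.

3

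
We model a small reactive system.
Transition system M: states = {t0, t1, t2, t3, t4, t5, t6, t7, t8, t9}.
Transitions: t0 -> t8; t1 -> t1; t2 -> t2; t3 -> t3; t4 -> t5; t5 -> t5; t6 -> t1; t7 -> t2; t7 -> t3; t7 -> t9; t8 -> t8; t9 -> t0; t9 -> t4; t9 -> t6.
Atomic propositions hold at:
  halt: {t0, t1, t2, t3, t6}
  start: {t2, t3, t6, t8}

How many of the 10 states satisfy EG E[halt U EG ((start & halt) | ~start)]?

8

Sat(start & halt) = {t2, t3, t6}
Sat(~start) = {t0, t1, t4, t5, t7, t9}
Sat((start & halt) | ~start) = {t0, t1, t2, t3, t4, t5, t6, t7, t9}
EG ((start & halt) | ~start): greatest fixpoint, start Z0 = {t0, t1, t2, t3, t4, t5, t6, t7, t9}, keep only states in Sat with some successor in Z. Z1 = {t1, t2, t3, t4, t5, t6, t7, t9}; fixed.
Sat(EG ((start & halt) | ~start)) = {t1, t2, t3, t4, t5, t6, t7, t9}
E[halt U EG ((start & halt) | ~start)]: least fixpoint, start Z0 = Sat(EG ((start & halt) | ~start)) = {t1, t2, t3, t4, t5, t6, t7, t9}, add states in Sat(halt) with some successor in Z. Already a fixed point.
Sat(E[halt U EG ((start & halt) | ~start)]) = {t1, t2, t3, t4, t5, t6, t7, t9}
EG E[halt U EG ((start & halt) | ~start)]: greatest fixpoint, start Z0 = {t1, t2, t3, t4, t5, t6, t7, t9}, keep only states in Sat with some successor in Z. Already a fixed point.
Sat(EG E[halt U EG ((start & halt) | ~start)]) = {t1, t2, t3, t4, t5, t6, t7, t9}
|Sat(EG E[halt U EG ((start & halt) | ~start)])| = |{t1, t2, t3, t4, t5, t6, t7, t9}| = 8.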